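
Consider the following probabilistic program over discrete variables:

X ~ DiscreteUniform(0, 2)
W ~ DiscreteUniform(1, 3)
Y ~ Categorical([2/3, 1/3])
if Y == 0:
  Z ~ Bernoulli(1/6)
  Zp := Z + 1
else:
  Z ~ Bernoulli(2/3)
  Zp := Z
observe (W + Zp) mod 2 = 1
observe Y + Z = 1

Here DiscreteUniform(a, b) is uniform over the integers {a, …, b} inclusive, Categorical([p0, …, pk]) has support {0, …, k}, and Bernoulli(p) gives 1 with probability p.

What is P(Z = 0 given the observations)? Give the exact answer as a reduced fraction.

Enumerate traces; 12 have nonzero weight after conditioning:
  (X=0, W=1, Y=0, Z=1) weight 1/81
  (X=0, W=1, Y=1, Z=0) weight 1/81
  (X=0, W=3, Y=0, Z=1) weight 1/81
  (X=0, W=3, Y=1, Z=0) weight 1/81
  (X=1, W=1, Y=0, Z=1) weight 1/81
  (X=1, W=1, Y=1, Z=0) weight 1/81
  (X=1, W=3, Y=0, Z=1) weight 1/81
  (X=1, W=3, Y=1, Z=0) weight 1/81
  … 4 more
Group by Z:
  weight(Z=0) = 2/27
  weight(Z=1) = 2/27
Total weight = 2/27 + 2/27 = 4/27
P(Z=0 | obs) = 2/27 / 4/27 = 1/2
P(Z=1 | obs) = 2/27 / 4/27 = 1/2

P(Z = 0 | obs) = 1/2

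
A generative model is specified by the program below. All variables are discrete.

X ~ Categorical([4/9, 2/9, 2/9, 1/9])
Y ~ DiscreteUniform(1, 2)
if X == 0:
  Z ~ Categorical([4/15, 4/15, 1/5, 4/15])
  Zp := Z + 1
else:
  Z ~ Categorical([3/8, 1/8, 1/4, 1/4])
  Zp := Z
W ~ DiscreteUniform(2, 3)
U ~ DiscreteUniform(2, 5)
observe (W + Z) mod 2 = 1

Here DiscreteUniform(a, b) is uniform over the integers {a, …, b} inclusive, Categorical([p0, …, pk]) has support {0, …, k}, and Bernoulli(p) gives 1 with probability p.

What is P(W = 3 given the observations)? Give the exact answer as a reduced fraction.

Enumerate traces; 128 have nonzero weight after conditioning:
  (X=0, Y=1, Z=0, W=3, U=2) weight 1/135
  (X=0, Y=1, Z=0, W=3, U=3) weight 1/135
  (X=0, Y=1, Z=0, W=3, U=4) weight 1/135
  (X=0, Y=1, Z=0, W=3, U=5) weight 1/135
  (X=0, Y=1, Z=1, W=2, U=2) weight 1/135
  (X=0, Y=1, Z=1, W=2, U=3) weight 1/135
  (X=0, Y=1, Z=1, W=2, U=4) weight 1/135
  (X=0, Y=1, Z=1, W=2, U=5) weight 1/135
  … 120 more
Group by W:
  weight(W=2) = 481/2160
  weight(W=3) = 599/2160
Total weight = 481/2160 + 599/2160 = 1/2
P(W=2 | obs) = 481/2160 / 1/2 = 481/1080
P(W=3 | obs) = 599/2160 / 1/2 = 599/1080

P(W = 3 | obs) = 599/1080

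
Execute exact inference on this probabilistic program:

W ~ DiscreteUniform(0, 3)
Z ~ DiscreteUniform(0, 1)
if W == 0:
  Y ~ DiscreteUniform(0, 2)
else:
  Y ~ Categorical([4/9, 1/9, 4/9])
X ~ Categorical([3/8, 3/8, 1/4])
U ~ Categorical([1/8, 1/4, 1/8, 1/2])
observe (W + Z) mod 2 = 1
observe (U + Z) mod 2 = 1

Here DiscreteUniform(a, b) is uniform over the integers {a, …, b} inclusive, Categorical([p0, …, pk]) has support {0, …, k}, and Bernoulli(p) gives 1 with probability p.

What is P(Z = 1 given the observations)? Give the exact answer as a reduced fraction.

Enumerate traces; 72 have nonzero weight after conditioning:
  (W=0, Z=1, Y=0, X=0, U=0) weight 1/512
  (W=0, Z=1, Y=0, X=0, U=2) weight 1/512
  (W=0, Z=1, Y=0, X=1, U=0) weight 1/512
  (W=0, Z=1, Y=0, X=1, U=2) weight 1/512
  (W=0, Z=1, Y=0, X=2, U=0) weight 1/768
  (W=0, Z=1, Y=0, X=2, U=2) weight 1/768
  (W=0, Z=1, Y=1, X=0, U=0) weight 1/512
  (W=0, Z=1, Y=1, X=0, U=2) weight 1/512
  (W=1, Z=0, Y=0, X=0, U=1) weight 1/192
  … 63 more
Group by Z:
  weight(Z=0) = 3/16
  weight(Z=1) = 1/16
Total weight = 3/16 + 1/16 = 1/4
P(Z=0 | obs) = 3/16 / 1/4 = 3/4
P(Z=1 | obs) = 1/16 / 1/4 = 1/4

P(Z = 1 | obs) = 1/4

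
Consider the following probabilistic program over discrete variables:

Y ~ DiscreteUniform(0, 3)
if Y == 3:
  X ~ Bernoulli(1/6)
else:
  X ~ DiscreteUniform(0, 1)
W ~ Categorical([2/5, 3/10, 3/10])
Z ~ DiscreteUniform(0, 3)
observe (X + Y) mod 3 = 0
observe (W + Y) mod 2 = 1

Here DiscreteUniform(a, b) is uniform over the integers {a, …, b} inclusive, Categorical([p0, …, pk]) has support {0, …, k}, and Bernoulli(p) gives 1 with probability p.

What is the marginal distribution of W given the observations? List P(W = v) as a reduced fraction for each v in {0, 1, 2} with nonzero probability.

P(W=0) = 20/53, P(W=1) = 18/53, P(W=2) = 15/53

Enumerate traces; 16 have nonzero weight after conditioning:
  (Y=0, X=0, W=1, Z=0) weight 3/320
  (Y=0, X=0, W=1, Z=1) weight 3/320
  (Y=0, X=0, W=1, Z=2) weight 3/320
  (Y=0, X=0, W=1, Z=3) weight 3/320
  (Y=2, X=1, W=1, Z=0) weight 3/320
  (Y=2, X=1, W=1, Z=1) weight 3/320
  (Y=2, X=1, W=1, Z=2) weight 3/320
  (Y=2, X=1, W=1, Z=3) weight 3/320
  (Y=3, X=0, W=0, Z=0) weight 1/48
  (Y=3, X=0, W=2, Z=0) weight 1/64
  … 6 more
Group by W:
  weight(W=0) = 1/12
  weight(W=1) = 3/40
  weight(W=2) = 1/16
Total weight = 1/12 + 3/40 + 1/16 = 53/240
P(W=0 | obs) = 1/12 / 53/240 = 20/53
P(W=1 | obs) = 3/40 / 53/240 = 18/53
P(W=2 | obs) = 1/16 / 53/240 = 15/53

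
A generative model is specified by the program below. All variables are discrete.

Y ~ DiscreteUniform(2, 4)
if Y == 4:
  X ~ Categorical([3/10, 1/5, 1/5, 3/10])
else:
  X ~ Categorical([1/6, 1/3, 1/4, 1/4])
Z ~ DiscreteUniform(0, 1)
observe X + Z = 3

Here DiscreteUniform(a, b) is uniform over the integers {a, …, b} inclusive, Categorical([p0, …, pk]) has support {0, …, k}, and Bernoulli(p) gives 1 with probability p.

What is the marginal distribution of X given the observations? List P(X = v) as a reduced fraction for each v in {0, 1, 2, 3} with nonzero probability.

Enumerate traces; 6 have nonzero weight after conditioning:
  (Y=2, X=2, Z=1) weight 1/24
  (Y=2, X=3, Z=0) weight 1/24
  (Y=3, X=2, Z=1) weight 1/24
  (Y=3, X=3, Z=0) weight 1/24
  (Y=4, X=2, Z=1) weight 1/30
  (Y=4, X=3, Z=0) weight 1/20
Group by X:
  weight(X=2) = 7/60
  weight(X=3) = 2/15
Total weight = 7/60 + 2/15 = 1/4
P(X=2 | obs) = 7/60 / 1/4 = 7/15
P(X=3 | obs) = 2/15 / 1/4 = 8/15

P(X=2) = 7/15, P(X=3) = 8/15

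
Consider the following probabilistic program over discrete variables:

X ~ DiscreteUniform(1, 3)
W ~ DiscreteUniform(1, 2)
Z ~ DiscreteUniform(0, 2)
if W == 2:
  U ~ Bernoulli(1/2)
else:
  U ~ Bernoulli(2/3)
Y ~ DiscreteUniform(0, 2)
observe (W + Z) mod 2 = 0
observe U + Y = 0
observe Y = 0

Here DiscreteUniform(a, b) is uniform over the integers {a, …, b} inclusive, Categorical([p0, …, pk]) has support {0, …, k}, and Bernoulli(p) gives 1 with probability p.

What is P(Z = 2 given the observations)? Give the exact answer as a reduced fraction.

P(Z = 2 | obs) = 3/8

Enumerate traces; 9 have nonzero weight after conditioning:
  (X=1, W=1, Z=1, U=0, Y=0) weight 1/162
  (X=1, W=2, Z=0, U=0, Y=0) weight 1/108
  (X=1, W=2, Z=2, U=0, Y=0) weight 1/108
  (X=2, W=1, Z=1, U=0, Y=0) weight 1/162
  (X=2, W=2, Z=0, U=0, Y=0) weight 1/108
  (X=2, W=2, Z=2, U=0, Y=0) weight 1/108
  (X=3, W=1, Z=1, U=0, Y=0) weight 1/162
  (X=3, W=2, Z=0, U=0, Y=0) weight 1/108
  … 1 more
Group by Z:
  weight(Z=0) = 1/36
  weight(Z=1) = 1/54
  weight(Z=2) = 1/36
Total weight = 1/36 + 1/54 + 1/36 = 2/27
P(Z=0 | obs) = 1/36 / 2/27 = 3/8
P(Z=1 | obs) = 1/54 / 2/27 = 1/4
P(Z=2 | obs) = 1/36 / 2/27 = 3/8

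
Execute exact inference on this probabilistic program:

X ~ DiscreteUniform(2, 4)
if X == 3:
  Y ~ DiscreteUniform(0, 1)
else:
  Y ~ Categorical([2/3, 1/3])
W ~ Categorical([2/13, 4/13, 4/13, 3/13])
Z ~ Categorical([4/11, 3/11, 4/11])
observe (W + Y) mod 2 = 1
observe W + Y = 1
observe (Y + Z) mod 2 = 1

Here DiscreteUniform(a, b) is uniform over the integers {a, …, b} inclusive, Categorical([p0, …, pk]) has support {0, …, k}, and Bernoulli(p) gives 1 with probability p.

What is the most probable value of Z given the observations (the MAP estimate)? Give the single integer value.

argmax_v P(Z = v | obs) = 1

Enumerate traces; 9 have nonzero weight after conditioning:
  (X=2, Y=0, W=1, Z=1) weight 8/429
  (X=2, Y=1, W=0, Z=0) weight 8/1287
  (X=2, Y=1, W=0, Z=2) weight 8/1287
  (X=3, Y=0, W=1, Z=1) weight 2/143
  (X=3, Y=1, W=0, Z=0) weight 4/429
  (X=3, Y=1, W=0, Z=2) weight 4/429
  (X=4, Y=0, W=1, Z=1) weight 8/429
  (X=4, Y=1, W=0, Z=0) weight 8/1287
  … 1 more
Group by Z:
  weight(Z=0) = 28/1287
  weight(Z=1) = 2/39
  weight(Z=2) = 28/1287
Total weight = 28/1287 + 2/39 + 28/1287 = 122/1287
P(Z=0 | obs) = 28/1287 / 122/1287 = 14/61
P(Z=1 | obs) = 2/39 / 122/1287 = 33/61
P(Z=2 | obs) = 28/1287 / 122/1287 = 14/61
argmax = 1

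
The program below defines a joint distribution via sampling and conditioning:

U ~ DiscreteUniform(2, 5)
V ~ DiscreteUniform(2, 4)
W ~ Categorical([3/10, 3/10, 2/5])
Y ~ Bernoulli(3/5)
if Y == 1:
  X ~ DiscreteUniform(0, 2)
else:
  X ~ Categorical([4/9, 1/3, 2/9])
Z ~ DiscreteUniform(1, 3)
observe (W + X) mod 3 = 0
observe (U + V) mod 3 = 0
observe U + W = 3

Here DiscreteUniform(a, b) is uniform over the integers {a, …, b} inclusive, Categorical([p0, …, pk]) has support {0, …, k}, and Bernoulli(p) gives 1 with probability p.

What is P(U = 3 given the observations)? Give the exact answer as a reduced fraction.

Enumerate traces; 12 have nonzero weight after conditioning:
  (U=2, V=4, W=1, Y=0, X=2, Z=1) weight 1/1350
  (U=2, V=4, W=1, Y=0, X=2, Z=2) weight 1/1350
  (U=2, V=4, W=1, Y=0, X=2, Z=3) weight 1/1350
  (U=2, V=4, W=1, Y=1, X=2, Z=1) weight 1/600
  (U=2, V=4, W=1, Y=1, X=2, Z=2) weight 1/600
  (U=2, V=4, W=1, Y=1, X=2, Z=3) weight 1/600
  (U=3, V=3, W=0, Y=0, X=0, Z=1) weight 1/675
  (U=3, V=3, W=0, Y=0, X=0, Z=2) weight 1/675
  … 4 more
Group by U:
  weight(U=2) = 13/1800
  weight(U=3) = 17/1800
Total weight = 13/1800 + 17/1800 = 1/60
P(U=2 | obs) = 13/1800 / 1/60 = 13/30
P(U=3 | obs) = 17/1800 / 1/60 = 17/30

P(U = 3 | obs) = 17/30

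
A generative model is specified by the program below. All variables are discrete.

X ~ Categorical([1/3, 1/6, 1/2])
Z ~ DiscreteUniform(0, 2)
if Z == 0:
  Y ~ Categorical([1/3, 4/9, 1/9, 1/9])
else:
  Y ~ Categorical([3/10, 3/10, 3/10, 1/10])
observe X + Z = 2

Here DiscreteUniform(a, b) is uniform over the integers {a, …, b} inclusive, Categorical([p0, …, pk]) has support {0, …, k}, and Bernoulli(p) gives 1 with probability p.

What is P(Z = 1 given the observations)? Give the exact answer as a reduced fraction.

P(Z = 1 | obs) = 1/6

Enumerate traces; 12 have nonzero weight after conditioning:
  (X=0, Z=2, Y=0) weight 1/30
  (X=0, Z=2, Y=1) weight 1/30
  (X=0, Z=2, Y=2) weight 1/30
  (X=0, Z=2, Y=3) weight 1/90
  (X=1, Z=1, Y=0) weight 1/60
  (X=1, Z=1, Y=1) weight 1/60
  (X=1, Z=1, Y=2) weight 1/60
  (X=1, Z=1, Y=3) weight 1/180
  (X=2, Z=0, Y=0) weight 1/18
  … 3 more
Group by Z:
  weight(Z=0) = 1/6
  weight(Z=1) = 1/18
  weight(Z=2) = 1/9
Total weight = 1/6 + 1/18 + 1/9 = 1/3
P(Z=0 | obs) = 1/6 / 1/3 = 1/2
P(Z=1 | obs) = 1/18 / 1/3 = 1/6
P(Z=2 | obs) = 1/9 / 1/3 = 1/3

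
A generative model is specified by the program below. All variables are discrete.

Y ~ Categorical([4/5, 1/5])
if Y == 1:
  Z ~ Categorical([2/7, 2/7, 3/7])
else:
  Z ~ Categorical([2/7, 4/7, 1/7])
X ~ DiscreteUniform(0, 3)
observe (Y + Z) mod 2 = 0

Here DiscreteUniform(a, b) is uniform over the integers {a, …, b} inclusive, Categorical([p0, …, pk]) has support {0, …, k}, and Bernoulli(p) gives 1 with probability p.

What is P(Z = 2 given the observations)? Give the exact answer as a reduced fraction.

P(Z = 2 | obs) = 2/7

Enumerate traces; 12 have nonzero weight after conditioning:
  (Y=0, Z=0, X=0) weight 2/35
  (Y=0, Z=0, X=1) weight 2/35
  (Y=0, Z=0, X=2) weight 2/35
  (Y=0, Z=0, X=3) weight 2/35
  (Y=0, Z=2, X=0) weight 1/35
  (Y=0, Z=2, X=1) weight 1/35
  (Y=0, Z=2, X=2) weight 1/35
  (Y=0, Z=2, X=3) weight 1/35
  (Y=1, Z=1, X=0) weight 1/70
  … 3 more
Group by Z:
  weight(Z=0) = 8/35
  weight(Z=1) = 2/35
  weight(Z=2) = 4/35
Total weight = 8/35 + 2/35 + 4/35 = 2/5
P(Z=0 | obs) = 8/35 / 2/5 = 4/7
P(Z=1 | obs) = 2/35 / 2/5 = 1/7
P(Z=2 | obs) = 4/35 / 2/5 = 2/7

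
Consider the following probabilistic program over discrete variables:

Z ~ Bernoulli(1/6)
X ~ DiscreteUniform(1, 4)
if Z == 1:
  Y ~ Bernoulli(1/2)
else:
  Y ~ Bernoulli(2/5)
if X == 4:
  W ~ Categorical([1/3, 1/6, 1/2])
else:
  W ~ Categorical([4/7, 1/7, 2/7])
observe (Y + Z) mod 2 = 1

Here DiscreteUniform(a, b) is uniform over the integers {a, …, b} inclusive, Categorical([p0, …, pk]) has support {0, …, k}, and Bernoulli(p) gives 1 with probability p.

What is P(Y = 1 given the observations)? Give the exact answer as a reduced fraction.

P(Y = 1 | obs) = 4/5

Enumerate traces; 24 have nonzero weight after conditioning:
  (Z=0, X=1, Y=1, W=0) weight 1/21
  (Z=0, X=1, Y=1, W=1) weight 1/84
  (Z=0, X=1, Y=1, W=2) weight 1/42
  (Z=0, X=2, Y=1, W=0) weight 1/21
  (Z=0, X=2, Y=1, W=1) weight 1/84
  (Z=0, X=2, Y=1, W=2) weight 1/42
  (Z=0, X=3, Y=1, W=0) weight 1/21
  (Z=0, X=3, Y=1, W=1) weight 1/84
  (Z=1, X=1, Y=0, W=0) weight 1/84
  … 15 more
Group by Y:
  weight(Y=0) = 1/12
  weight(Y=1) = 1/3
Total weight = 1/12 + 1/3 = 5/12
P(Y=0 | obs) = 1/12 / 5/12 = 1/5
P(Y=1 | obs) = 1/3 / 5/12 = 4/5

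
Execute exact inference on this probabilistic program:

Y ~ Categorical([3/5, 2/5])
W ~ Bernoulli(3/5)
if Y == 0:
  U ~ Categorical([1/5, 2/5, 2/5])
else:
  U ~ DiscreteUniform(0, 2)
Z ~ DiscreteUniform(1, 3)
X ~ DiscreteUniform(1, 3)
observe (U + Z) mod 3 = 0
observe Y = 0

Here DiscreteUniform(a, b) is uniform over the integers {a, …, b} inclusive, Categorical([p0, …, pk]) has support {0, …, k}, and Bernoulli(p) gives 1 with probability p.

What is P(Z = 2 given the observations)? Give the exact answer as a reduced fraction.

Enumerate traces; 18 have nonzero weight after conditioning:
  (Y=0, W=0, U=0, Z=3, X=1) weight 2/375
  (Y=0, W=0, U=0, Z=3, X=2) weight 2/375
  (Y=0, W=0, U=0, Z=3, X=3) weight 2/375
  (Y=0, W=0, U=1, Z=2, X=1) weight 4/375
  (Y=0, W=0, U=1, Z=2, X=2) weight 4/375
  (Y=0, W=0, U=1, Z=2, X=3) weight 4/375
  (Y=0, W=0, U=2, Z=1, X=1) weight 4/375
  (Y=0, W=0, U=2, Z=1, X=2) weight 4/375
  … 10 more
Group by Z:
  weight(Z=1) = 2/25
  weight(Z=2) = 2/25
  weight(Z=3) = 1/25
Total weight = 2/25 + 2/25 + 1/25 = 1/5
P(Z=1 | obs) = 2/25 / 1/5 = 2/5
P(Z=2 | obs) = 2/25 / 1/5 = 2/5
P(Z=3 | obs) = 1/25 / 1/5 = 1/5

P(Z = 2 | obs) = 2/5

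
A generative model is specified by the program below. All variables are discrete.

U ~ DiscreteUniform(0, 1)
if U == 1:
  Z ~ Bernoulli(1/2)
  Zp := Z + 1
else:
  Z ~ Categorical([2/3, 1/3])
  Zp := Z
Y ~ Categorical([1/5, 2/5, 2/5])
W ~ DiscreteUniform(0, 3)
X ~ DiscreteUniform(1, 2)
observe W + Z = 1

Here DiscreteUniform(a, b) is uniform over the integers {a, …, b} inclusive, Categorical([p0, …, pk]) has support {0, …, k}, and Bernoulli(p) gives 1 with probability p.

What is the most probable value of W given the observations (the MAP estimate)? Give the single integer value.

Enumerate traces; 24 have nonzero weight after conditioning:
  (U=0, Z=0, Y=0, W=1, X=1) weight 1/120
  (U=0, Z=0, Y=0, W=1, X=2) weight 1/120
  (U=0, Z=0, Y=1, W=1, X=1) weight 1/60
  (U=0, Z=0, Y=1, W=1, X=2) weight 1/60
  (U=0, Z=0, Y=2, W=1, X=1) weight 1/60
  (U=0, Z=0, Y=2, W=1, X=2) weight 1/60
  (U=0, Z=1, Y=0, W=0, X=1) weight 1/240
  (U=0, Z=1, Y=0, W=0, X=2) weight 1/240
  … 16 more
Group by W:
  weight(W=0) = 5/48
  weight(W=1) = 7/48
Total weight = 5/48 + 7/48 = 1/4
P(W=0 | obs) = 5/48 / 1/4 = 5/12
P(W=1 | obs) = 7/48 / 1/4 = 7/12
argmax = 1

argmax_v P(W = v | obs) = 1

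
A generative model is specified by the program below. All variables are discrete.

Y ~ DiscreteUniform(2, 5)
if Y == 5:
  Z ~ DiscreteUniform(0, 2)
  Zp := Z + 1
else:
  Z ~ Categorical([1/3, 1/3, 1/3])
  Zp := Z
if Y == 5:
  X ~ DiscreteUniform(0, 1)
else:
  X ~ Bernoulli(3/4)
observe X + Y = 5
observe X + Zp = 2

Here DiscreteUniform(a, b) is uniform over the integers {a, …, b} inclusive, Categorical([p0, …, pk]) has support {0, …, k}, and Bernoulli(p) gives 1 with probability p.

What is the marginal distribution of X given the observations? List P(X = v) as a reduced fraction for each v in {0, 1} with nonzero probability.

P(X=0) = 2/5, P(X=1) = 3/5

Enumerate traces; 2 have nonzero weight after conditioning:
  (Y=4, Z=1, X=1) weight 1/16
  (Y=5, Z=1, X=0) weight 1/24
Group by X:
  weight(X=0) = 1/24
  weight(X=1) = 1/16
Total weight = 1/24 + 1/16 = 5/48
P(X=0 | obs) = 1/24 / 5/48 = 2/5
P(X=1 | obs) = 1/16 / 5/48 = 3/5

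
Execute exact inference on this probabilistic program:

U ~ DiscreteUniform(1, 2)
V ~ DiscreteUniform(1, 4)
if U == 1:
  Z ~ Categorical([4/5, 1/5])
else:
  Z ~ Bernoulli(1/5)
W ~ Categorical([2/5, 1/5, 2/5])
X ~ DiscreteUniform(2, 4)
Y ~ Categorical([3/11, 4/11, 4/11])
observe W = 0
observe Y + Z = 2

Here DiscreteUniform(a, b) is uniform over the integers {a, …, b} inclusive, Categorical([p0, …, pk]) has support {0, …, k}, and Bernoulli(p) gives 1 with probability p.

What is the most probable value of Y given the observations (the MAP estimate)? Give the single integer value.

argmax_v P(Y = v | obs) = 2

Enumerate traces; 48 have nonzero weight after conditioning:
  (U=1, V=1, Z=0, W=0, X=2, Y=2) weight 4/825
  (U=1, V=1, Z=0, W=0, X=3, Y=2) weight 4/825
  (U=1, V=1, Z=0, W=0, X=4, Y=2) weight 4/825
  (U=1, V=1, Z=1, W=0, X=2, Y=1) weight 1/825
  (U=1, V=1, Z=1, W=0, X=3, Y=1) weight 1/825
  (U=1, V=1, Z=1, W=0, X=4, Y=1) weight 1/825
  (U=1, V=2, Z=0, W=0, X=2, Y=2) weight 4/825
  (U=1, V=2, Z=0, W=0, X=3, Y=2) weight 4/825
  … 40 more
Group by Y:
  weight(Y=1) = 8/275
  weight(Y=2) = 32/275
Total weight = 8/275 + 32/275 = 8/55
P(Y=1 | obs) = 8/275 / 8/55 = 1/5
P(Y=2 | obs) = 32/275 / 8/55 = 4/5
argmax = 2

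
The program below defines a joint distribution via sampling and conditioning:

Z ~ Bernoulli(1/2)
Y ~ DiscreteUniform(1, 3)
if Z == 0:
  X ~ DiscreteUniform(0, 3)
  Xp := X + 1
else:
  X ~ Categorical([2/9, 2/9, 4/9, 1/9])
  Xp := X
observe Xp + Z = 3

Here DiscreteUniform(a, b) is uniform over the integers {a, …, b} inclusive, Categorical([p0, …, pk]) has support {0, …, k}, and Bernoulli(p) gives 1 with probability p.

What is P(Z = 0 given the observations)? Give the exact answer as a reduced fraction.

P(Z = 0 | obs) = 9/25

Enumerate traces; 6 have nonzero weight after conditioning:
  (Z=0, Y=1, X=2) weight 1/24
  (Z=0, Y=2, X=2) weight 1/24
  (Z=0, Y=3, X=2) weight 1/24
  (Z=1, Y=1, X=2) weight 2/27
  (Z=1, Y=2, X=2) weight 2/27
  (Z=1, Y=3, X=2) weight 2/27
Group by Z:
  weight(Z=0) = 1/8
  weight(Z=1) = 2/9
Total weight = 1/8 + 2/9 = 25/72
P(Z=0 | obs) = 1/8 / 25/72 = 9/25
P(Z=1 | obs) = 2/9 / 25/72 = 16/25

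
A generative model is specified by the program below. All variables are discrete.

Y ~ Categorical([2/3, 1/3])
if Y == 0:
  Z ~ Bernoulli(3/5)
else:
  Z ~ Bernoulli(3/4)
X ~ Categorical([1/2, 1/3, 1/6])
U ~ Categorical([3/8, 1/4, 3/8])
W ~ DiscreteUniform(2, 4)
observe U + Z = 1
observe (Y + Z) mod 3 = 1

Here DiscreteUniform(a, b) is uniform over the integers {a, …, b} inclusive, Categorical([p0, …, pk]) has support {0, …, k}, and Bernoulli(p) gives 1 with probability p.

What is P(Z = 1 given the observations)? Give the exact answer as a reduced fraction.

P(Z = 1 | obs) = 36/41

Enumerate traces; 18 have nonzero weight after conditioning:
  (Y=0, Z=1, X=0, U=0, W=2) weight 1/40
  (Y=0, Z=1, X=0, U=0, W=3) weight 1/40
  (Y=0, Z=1, X=0, U=0, W=4) weight 1/40
  (Y=0, Z=1, X=1, U=0, W=2) weight 1/60
  (Y=0, Z=1, X=1, U=0, W=3) weight 1/60
  (Y=0, Z=1, X=1, U=0, W=4) weight 1/60
  (Y=0, Z=1, X=2, U=0, W=2) weight 1/120
  (Y=0, Z=1, X=2, U=0, W=3) weight 1/120
  (Y=1, Z=0, X=0, U=1, W=2) weight 1/288
  … 9 more
Group by Z:
  weight(Z=0) = 1/48
  weight(Z=1) = 3/20
Total weight = 1/48 + 3/20 = 41/240
P(Z=0 | obs) = 1/48 / 41/240 = 5/41
P(Z=1 | obs) = 3/20 / 41/240 = 36/41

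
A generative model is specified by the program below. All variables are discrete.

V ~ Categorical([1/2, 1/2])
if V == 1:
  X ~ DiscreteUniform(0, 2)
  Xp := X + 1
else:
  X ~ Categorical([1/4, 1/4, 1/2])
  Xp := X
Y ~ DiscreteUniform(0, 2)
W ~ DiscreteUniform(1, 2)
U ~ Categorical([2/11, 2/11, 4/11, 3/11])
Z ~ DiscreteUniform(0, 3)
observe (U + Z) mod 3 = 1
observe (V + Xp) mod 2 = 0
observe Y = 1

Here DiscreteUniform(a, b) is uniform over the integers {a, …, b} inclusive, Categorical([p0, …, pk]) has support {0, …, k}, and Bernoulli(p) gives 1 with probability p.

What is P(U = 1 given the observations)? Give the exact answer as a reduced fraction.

P(U = 1 | obs) = 4/13

Enumerate traces; 40 have nonzero weight after conditioning:
  (V=0, X=0, Y=1, W=1, U=0, Z=1) weight 1/1056
  (V=0, X=0, Y=1, W=1, U=1, Z=0) weight 1/1056
  (V=0, X=0, Y=1, W=1, U=1, Z=3) weight 1/1056
  (V=0, X=0, Y=1, W=1, U=2, Z=2) weight 1/528
  (V=0, X=0, Y=1, W=1, U=3, Z=1) weight 1/704
  (V=0, X=0, Y=1, W=2, U=0, Z=1) weight 1/1056
  (V=0, X=0, Y=1, W=2, U=1, Z=0) weight 1/1056
  (V=0, X=0, Y=1, W=2, U=1, Z=3) weight 1/1056
  … 32 more
Group by U:
  weight(U=0) = 17/1584
  weight(U=1) = 17/792
  weight(U=2) = 17/792
  weight(U=3) = 17/1056
Total weight = 17/1584 + 17/792 + 17/792 + 17/1056 = 221/3168
P(U=0 | obs) = 17/1584 / 221/3168 = 2/13
P(U=1 | obs) = 17/792 / 221/3168 = 4/13
P(U=2 | obs) = 17/792 / 221/3168 = 4/13
P(U=3 | obs) = 17/1056 / 221/3168 = 3/13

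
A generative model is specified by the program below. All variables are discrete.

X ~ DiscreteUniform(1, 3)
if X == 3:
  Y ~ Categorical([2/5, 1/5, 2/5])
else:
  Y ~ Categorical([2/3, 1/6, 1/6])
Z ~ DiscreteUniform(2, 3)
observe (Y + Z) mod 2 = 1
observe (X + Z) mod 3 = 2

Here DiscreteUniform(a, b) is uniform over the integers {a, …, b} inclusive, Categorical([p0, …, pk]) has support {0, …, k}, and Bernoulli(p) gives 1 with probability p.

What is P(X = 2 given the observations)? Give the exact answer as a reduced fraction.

P(X = 2 | obs) = 25/31

Enumerate traces; 3 have nonzero weight after conditioning:
  (X=2, Y=0, Z=3) weight 1/9
  (X=2, Y=2, Z=3) weight 1/36
  (X=3, Y=1, Z=2) weight 1/30
Group by X:
  weight(X=2) = 5/36
  weight(X=3) = 1/30
Total weight = 5/36 + 1/30 = 31/180
P(X=2 | obs) = 5/36 / 31/180 = 25/31
P(X=3 | obs) = 1/30 / 31/180 = 6/31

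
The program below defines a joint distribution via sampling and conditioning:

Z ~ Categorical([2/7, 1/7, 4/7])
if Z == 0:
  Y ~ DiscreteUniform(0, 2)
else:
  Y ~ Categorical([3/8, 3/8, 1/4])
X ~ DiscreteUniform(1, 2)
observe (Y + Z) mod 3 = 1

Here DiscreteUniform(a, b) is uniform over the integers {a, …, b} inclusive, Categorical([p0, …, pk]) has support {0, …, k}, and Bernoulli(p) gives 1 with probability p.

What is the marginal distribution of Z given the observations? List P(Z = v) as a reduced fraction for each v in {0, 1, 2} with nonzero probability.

Enumerate traces; 6 have nonzero weight after conditioning:
  (Z=0, Y=1, X=1) weight 1/21
  (Z=0, Y=1, X=2) weight 1/21
  (Z=1, Y=0, X=1) weight 3/112
  (Z=1, Y=0, X=2) weight 3/112
  (Z=2, Y=2, X=1) weight 1/14
  (Z=2, Y=2, X=2) weight 1/14
Group by Z:
  weight(Z=0) = 2/21
  weight(Z=1) = 3/56
  weight(Z=2) = 1/7
Total weight = 2/21 + 3/56 + 1/7 = 7/24
P(Z=0 | obs) = 2/21 / 7/24 = 16/49
P(Z=1 | obs) = 3/56 / 7/24 = 9/49
P(Z=2 | obs) = 1/7 / 7/24 = 24/49

P(Z=0) = 16/49, P(Z=1) = 9/49, P(Z=2) = 24/49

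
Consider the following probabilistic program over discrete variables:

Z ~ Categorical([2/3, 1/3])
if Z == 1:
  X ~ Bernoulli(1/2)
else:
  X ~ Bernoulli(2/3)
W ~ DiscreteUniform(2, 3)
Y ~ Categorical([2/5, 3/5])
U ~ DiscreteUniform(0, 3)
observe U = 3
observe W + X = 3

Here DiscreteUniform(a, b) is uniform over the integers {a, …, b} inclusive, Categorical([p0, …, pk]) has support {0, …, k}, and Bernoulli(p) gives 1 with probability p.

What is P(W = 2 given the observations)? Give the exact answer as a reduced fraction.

P(W = 2 | obs) = 11/18

Enumerate traces; 8 have nonzero weight after conditioning:
  (Z=0, X=0, W=3, Y=0, U=3) weight 1/90
  (Z=0, X=0, W=3, Y=1, U=3) weight 1/60
  (Z=0, X=1, W=2, Y=0, U=3) weight 1/45
  (Z=0, X=1, W=2, Y=1, U=3) weight 1/30
  (Z=1, X=0, W=3, Y=0, U=3) weight 1/120
  (Z=1, X=0, W=3, Y=1, U=3) weight 1/80
  (Z=1, X=1, W=2, Y=0, U=3) weight 1/120
  (Z=1, X=1, W=2, Y=1, U=3) weight 1/80
Group by W:
  weight(W=2) = 11/144
  weight(W=3) = 7/144
Total weight = 11/144 + 7/144 = 1/8
P(W=2 | obs) = 11/144 / 1/8 = 11/18
P(W=3 | obs) = 7/144 / 1/8 = 7/18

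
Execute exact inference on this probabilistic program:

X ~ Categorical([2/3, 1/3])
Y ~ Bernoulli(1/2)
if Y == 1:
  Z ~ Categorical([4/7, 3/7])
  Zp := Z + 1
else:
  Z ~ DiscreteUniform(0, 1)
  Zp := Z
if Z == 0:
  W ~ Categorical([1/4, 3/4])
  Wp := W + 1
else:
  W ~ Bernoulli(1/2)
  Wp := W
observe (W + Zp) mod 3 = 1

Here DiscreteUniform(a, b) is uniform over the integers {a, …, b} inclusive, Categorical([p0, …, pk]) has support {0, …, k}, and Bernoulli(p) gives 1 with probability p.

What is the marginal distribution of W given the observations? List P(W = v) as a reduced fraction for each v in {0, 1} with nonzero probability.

Enumerate traces; 6 have nonzero weight after conditioning:
  (X=0, Y=0, Z=0, W=1) weight 1/8
  (X=0, Y=0, Z=1, W=0) weight 1/12
  (X=0, Y=1, Z=0, W=0) weight 1/21
  (X=1, Y=0, Z=0, W=1) weight 1/16
  (X=1, Y=0, Z=1, W=0) weight 1/24
  (X=1, Y=1, Z=0, W=0) weight 1/42
Group by W:
  weight(W=0) = 11/56
  weight(W=1) = 3/16
Total weight = 11/56 + 3/16 = 43/112
P(W=0 | obs) = 11/56 / 43/112 = 22/43
P(W=1 | obs) = 3/16 / 43/112 = 21/43

P(W=0) = 22/43, P(W=1) = 21/43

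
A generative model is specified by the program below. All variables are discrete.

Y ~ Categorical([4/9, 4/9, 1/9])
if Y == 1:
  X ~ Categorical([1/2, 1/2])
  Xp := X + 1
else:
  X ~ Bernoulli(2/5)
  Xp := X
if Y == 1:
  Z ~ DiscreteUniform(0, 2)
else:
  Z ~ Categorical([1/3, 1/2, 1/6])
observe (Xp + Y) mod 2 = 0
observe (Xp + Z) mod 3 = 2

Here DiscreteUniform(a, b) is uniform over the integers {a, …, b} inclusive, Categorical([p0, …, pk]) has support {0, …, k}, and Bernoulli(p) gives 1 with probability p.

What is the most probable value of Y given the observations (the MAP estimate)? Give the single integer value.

argmax_v P(Y = v | obs) = 1

Enumerate traces; 3 have nonzero weight after conditioning:
  (Y=0, X=0, Z=2) weight 2/45
  (Y=1, X=0, Z=1) weight 2/27
  (Y=2, X=0, Z=2) weight 1/90
Group by Y:
  weight(Y=0) = 2/45
  weight(Y=1) = 2/27
  weight(Y=2) = 1/90
Total weight = 2/45 + 2/27 + 1/90 = 7/54
P(Y=0 | obs) = 2/45 / 7/54 = 12/35
P(Y=1 | obs) = 2/27 / 7/54 = 4/7
P(Y=2 | obs) = 1/90 / 7/54 = 3/35
argmax = 1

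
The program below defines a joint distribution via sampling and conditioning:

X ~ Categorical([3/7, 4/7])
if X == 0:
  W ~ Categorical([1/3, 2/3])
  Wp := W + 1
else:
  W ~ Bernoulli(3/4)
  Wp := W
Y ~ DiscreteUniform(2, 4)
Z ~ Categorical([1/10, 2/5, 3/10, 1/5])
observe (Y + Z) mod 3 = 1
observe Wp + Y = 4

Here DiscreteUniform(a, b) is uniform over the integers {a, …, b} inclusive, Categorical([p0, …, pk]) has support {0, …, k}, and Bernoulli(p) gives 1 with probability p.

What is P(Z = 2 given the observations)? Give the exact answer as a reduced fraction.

Enumerate traces; 5 have nonzero weight after conditioning:
  (X=0, W=0, Y=3, Z=1) weight 2/105
  (X=0, W=1, Y=2, Z=2) weight 1/35
  (X=1, W=0, Y=4, Z=0) weight 1/210
  (X=1, W=0, Y=4, Z=3) weight 1/105
  (X=1, W=1, Y=3, Z=1) weight 2/35
Group by Z:
  weight(Z=0) = 1/210
  weight(Z=1) = 8/105
  weight(Z=2) = 1/35
  weight(Z=3) = 1/105
Total weight = 1/210 + 8/105 + 1/35 + 1/105 = 5/42
P(Z=0 | obs) = 1/210 / 5/42 = 1/25
P(Z=1 | obs) = 8/105 / 5/42 = 16/25
P(Z=2 | obs) = 1/35 / 5/42 = 6/25
P(Z=3 | obs) = 1/105 / 5/42 = 2/25

P(Z = 2 | obs) = 6/25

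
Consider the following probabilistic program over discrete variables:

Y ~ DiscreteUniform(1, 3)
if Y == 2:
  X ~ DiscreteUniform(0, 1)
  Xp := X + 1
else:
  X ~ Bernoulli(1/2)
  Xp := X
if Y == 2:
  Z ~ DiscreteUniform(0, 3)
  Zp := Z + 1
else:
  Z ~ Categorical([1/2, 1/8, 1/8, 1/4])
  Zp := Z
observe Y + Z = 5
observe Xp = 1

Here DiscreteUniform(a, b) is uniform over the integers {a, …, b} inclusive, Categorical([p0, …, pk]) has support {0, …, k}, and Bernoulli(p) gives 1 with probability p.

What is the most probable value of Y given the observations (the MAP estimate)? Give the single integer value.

Enumerate traces; 2 have nonzero weight after conditioning:
  (Y=2, X=0, Z=3) weight 1/24
  (Y=3, X=1, Z=2) weight 1/48
Group by Y:
  weight(Y=2) = 1/24
  weight(Y=3) = 1/48
Total weight = 1/24 + 1/48 = 1/16
P(Y=2 | obs) = 1/24 / 1/16 = 2/3
P(Y=3 | obs) = 1/48 / 1/16 = 1/3
argmax = 2

argmax_v P(Y = v | obs) = 2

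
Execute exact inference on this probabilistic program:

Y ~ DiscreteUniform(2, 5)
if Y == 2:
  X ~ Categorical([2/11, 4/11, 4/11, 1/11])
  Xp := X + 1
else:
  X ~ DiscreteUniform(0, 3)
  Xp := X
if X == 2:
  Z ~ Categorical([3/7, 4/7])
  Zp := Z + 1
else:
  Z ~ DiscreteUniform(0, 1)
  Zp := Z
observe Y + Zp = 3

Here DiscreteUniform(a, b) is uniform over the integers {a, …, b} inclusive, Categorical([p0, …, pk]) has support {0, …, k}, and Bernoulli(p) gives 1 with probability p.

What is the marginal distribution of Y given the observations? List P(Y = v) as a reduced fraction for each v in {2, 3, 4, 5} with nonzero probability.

P(Y=2) = 292/523, P(Y=3) = 231/523

Enumerate traces; 7 have nonzero weight after conditioning:
  (Y=2, X=0, Z=1) weight 1/44
  (Y=2, X=1, Z=1) weight 1/22
  (Y=2, X=2, Z=0) weight 3/77
  (Y=2, X=3, Z=1) weight 1/88
  (Y=3, X=0, Z=0) weight 1/32
  (Y=3, X=1, Z=0) weight 1/32
  (Y=3, X=3, Z=0) weight 1/32
Group by Y:
  weight(Y=2) = 73/616
  weight(Y=3) = 3/32
Total weight = 73/616 + 3/32 = 523/2464
P(Y=2 | obs) = 73/616 / 523/2464 = 292/523
P(Y=3 | obs) = 3/32 / 523/2464 = 231/523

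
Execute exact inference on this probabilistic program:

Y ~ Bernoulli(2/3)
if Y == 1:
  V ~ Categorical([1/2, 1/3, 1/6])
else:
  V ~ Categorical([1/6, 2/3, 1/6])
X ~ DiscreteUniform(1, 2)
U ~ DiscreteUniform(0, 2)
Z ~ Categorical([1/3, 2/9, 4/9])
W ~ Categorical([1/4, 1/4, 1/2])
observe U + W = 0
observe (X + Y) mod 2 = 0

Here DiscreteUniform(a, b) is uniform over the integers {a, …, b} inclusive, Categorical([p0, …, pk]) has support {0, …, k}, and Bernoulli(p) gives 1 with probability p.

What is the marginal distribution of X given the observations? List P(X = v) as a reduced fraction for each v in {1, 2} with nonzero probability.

P(X=1) = 2/3, P(X=2) = 1/3

Enumerate traces; 18 have nonzero weight after conditioning:
  (Y=0, V=0, X=2, U=0, Z=0, W=0) weight 1/1296
  (Y=0, V=0, X=2, U=0, Z=1, W=0) weight 1/1944
  (Y=0, V=0, X=2, U=0, Z=2, W=0) weight 1/972
  (Y=0, V=1, X=2, U=0, Z=0, W=0) weight 1/324
  (Y=0, V=1, X=2, U=0, Z=1, W=0) weight 1/486
  (Y=0, V=1, X=2, U=0, Z=2, W=0) weight 1/243
  (Y=0, V=2, X=2, U=0, Z=0, W=0) weight 1/1296
  (Y=0, V=2, X=2, U=0, Z=1, W=0) weight 1/1944
  (Y=1, V=0, X=1, U=0, Z=0, W=0) weight 1/216
  … 9 more
Group by X:
  weight(X=1) = 1/36
  weight(X=2) = 1/72
Total weight = 1/36 + 1/72 = 1/24
P(X=1 | obs) = 1/36 / 1/24 = 2/3
P(X=2 | obs) = 1/72 / 1/24 = 1/3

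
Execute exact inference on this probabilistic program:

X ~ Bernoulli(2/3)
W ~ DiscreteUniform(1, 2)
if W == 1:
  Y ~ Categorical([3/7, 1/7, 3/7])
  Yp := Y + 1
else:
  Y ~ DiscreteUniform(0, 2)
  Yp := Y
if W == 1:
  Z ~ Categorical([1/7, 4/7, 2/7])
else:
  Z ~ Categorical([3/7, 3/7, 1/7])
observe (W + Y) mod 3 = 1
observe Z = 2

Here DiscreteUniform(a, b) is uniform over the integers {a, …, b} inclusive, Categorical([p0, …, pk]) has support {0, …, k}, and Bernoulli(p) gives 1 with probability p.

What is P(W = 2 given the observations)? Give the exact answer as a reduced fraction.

P(W = 2 | obs) = 7/25

Enumerate traces; 4 have nonzero weight after conditioning:
  (X=0, W=1, Y=0, Z=2) weight 1/49
  (X=0, W=2, Y=2, Z=2) weight 1/126
  (X=1, W=1, Y=0, Z=2) weight 2/49
  (X=1, W=2, Y=2, Z=2) weight 1/63
Group by W:
  weight(W=1) = 3/49
  weight(W=2) = 1/42
Total weight = 3/49 + 1/42 = 25/294
P(W=1 | obs) = 3/49 / 25/294 = 18/25
P(W=2 | obs) = 1/42 / 25/294 = 7/25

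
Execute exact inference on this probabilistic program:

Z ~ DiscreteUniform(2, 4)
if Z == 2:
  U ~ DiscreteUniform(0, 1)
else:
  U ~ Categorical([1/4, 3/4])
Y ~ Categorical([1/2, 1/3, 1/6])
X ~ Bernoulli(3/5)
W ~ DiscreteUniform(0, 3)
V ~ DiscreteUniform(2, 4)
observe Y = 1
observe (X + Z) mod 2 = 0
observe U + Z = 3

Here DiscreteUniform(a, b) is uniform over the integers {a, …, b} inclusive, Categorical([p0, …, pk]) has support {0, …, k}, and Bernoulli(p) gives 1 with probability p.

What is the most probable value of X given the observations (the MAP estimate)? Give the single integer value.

argmax_v P(X = v | obs) = 0

Enumerate traces; 24 have nonzero weight after conditioning:
  (Z=2, U=1, Y=1, X=0, W=0, V=2) weight 1/540
  (Z=2, U=1, Y=1, X=0, W=0, V=3) weight 1/540
  (Z=2, U=1, Y=1, X=0, W=0, V=4) weight 1/540
  (Z=2, U=1, Y=1, X=0, W=1, V=2) weight 1/540
  (Z=2, U=1, Y=1, X=0, W=1, V=3) weight 1/540
  (Z=2, U=1, Y=1, X=0, W=1, V=4) weight 1/540
  (Z=2, U=1, Y=1, X=0, W=2, V=2) weight 1/540
  (Z=2, U=1, Y=1, X=0, W=2, V=3) weight 1/540
  (Z=3, U=0, Y=1, X=1, W=0, V=2) weight 1/720
  … 15 more
Group by X:
  weight(X=0) = 1/45
  weight(X=1) = 1/60
Total weight = 1/45 + 1/60 = 7/180
P(X=0 | obs) = 1/45 / 7/180 = 4/7
P(X=1 | obs) = 1/60 / 7/180 = 3/7
argmax = 0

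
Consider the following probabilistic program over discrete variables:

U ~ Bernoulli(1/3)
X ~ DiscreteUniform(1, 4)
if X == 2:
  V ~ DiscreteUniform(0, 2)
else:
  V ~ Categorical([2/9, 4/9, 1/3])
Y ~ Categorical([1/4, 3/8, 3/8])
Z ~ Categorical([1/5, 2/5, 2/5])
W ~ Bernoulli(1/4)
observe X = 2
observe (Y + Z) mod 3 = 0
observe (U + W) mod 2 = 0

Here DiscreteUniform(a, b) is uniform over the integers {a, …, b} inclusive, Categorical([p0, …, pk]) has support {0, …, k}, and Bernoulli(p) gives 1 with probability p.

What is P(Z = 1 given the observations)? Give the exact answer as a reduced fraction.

P(Z = 1 | obs) = 3/7

Enumerate traces; 18 have nonzero weight after conditioning:
  (U=0, X=2, V=0, Y=0, Z=0, W=0) weight 1/480
  (U=0, X=2, V=0, Y=1, Z=2, W=0) weight 1/160
  (U=0, X=2, V=0, Y=2, Z=1, W=0) weight 1/160
  (U=0, X=2, V=1, Y=0, Z=0, W=0) weight 1/480
  (U=0, X=2, V=1, Y=1, Z=2, W=0) weight 1/160
  (U=0, X=2, V=1, Y=2, Z=1, W=0) weight 1/160
  (U=0, X=2, V=2, Y=0, Z=0, W=0) weight 1/480
  (U=0, X=2, V=2, Y=1, Z=2, W=0) weight 1/160
  … 10 more
Group by Z:
  weight(Z=0) = 7/960
  weight(Z=1) = 7/320
  weight(Z=2) = 7/320
Total weight = 7/960 + 7/320 + 7/320 = 49/960
P(Z=0 | obs) = 7/960 / 49/960 = 1/7
P(Z=1 | obs) = 7/320 / 49/960 = 3/7
P(Z=2 | obs) = 7/320 / 49/960 = 3/7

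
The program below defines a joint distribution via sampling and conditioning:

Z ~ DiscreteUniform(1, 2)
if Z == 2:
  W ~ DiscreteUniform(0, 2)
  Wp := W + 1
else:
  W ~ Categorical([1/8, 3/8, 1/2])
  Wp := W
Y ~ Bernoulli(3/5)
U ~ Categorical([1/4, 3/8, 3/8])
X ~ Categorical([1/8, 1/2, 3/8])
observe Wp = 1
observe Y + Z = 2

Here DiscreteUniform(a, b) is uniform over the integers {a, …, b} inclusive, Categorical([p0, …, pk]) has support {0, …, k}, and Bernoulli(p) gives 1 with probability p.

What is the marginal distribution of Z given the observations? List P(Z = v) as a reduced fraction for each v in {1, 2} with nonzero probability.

Enumerate traces; 18 have nonzero weight after conditioning:
  (Z=1, W=1, Y=1, U=0, X=0) weight 9/2560
  (Z=1, W=1, Y=1, U=0, X=1) weight 9/640
  (Z=1, W=1, Y=1, U=0, X=2) weight 27/2560
  (Z=1, W=1, Y=1, U=1, X=0) weight 27/5120
  (Z=1, W=1, Y=1, U=1, X=1) weight 27/1280
  (Z=1, W=1, Y=1, U=1, X=2) weight 81/5120
  (Z=1, W=1, Y=1, U=2, X=0) weight 27/5120
  (Z=1, W=1, Y=1, U=2, X=1) weight 27/1280
  (Z=2, W=0, Y=0, U=0, X=0) weight 1/480
  … 9 more
Group by Z:
  weight(Z=1) = 9/80
  weight(Z=2) = 1/15
Total weight = 9/80 + 1/15 = 43/240
P(Z=1 | obs) = 9/80 / 43/240 = 27/43
P(Z=2 | obs) = 1/15 / 43/240 = 16/43

P(Z=1) = 27/43, P(Z=2) = 16/43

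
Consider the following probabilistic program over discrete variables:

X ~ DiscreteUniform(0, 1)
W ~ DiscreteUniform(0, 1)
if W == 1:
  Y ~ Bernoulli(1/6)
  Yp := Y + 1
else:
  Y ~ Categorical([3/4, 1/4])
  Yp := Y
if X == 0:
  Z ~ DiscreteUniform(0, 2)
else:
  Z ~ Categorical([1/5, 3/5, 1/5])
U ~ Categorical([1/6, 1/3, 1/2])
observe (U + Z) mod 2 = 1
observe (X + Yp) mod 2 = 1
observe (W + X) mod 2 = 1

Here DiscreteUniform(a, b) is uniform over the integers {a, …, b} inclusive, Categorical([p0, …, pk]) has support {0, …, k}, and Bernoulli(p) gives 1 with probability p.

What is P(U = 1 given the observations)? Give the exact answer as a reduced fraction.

P(U = 1 | obs) = 77/208

Enumerate traces; 8 have nonzero weight after conditioning:
  (X=0, W=1, Y=0, Z=0, U=1) weight 5/216
  (X=0, W=1, Y=0, Z=1, U=0) weight 5/432
  (X=0, W=1, Y=0, Z=1, U=2) weight 5/144
  (X=0, W=1, Y=0, Z=2, U=1) weight 5/216
  (X=1, W=0, Y=0, Z=0, U=1) weight 1/80
  (X=1, W=0, Y=0, Z=1, U=0) weight 3/160
  (X=1, W=0, Y=0, Z=1, U=2) weight 9/160
  (X=1, W=0, Y=0, Z=2, U=1) weight 1/80
Group by U:
  weight(U=0) = 131/4320
  weight(U=1) = 77/1080
  weight(U=2) = 131/1440
Total weight = 131/4320 + 77/1080 + 131/1440 = 26/135
P(U=0 | obs) = 131/4320 / 26/135 = 131/832
P(U=1 | obs) = 77/1080 / 26/135 = 77/208
P(U=2 | obs) = 131/1440 / 26/135 = 393/832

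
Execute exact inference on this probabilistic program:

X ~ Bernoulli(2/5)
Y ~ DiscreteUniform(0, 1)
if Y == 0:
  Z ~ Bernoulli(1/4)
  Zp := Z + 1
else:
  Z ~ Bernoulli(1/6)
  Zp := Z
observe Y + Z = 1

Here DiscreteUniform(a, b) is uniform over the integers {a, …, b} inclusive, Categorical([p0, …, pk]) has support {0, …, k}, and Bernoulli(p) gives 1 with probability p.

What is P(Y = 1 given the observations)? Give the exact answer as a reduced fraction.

Enumerate traces; 4 have nonzero weight after conditioning:
  (X=0, Y=0, Z=1) weight 3/40
  (X=0, Y=1, Z=0) weight 1/4
  (X=1, Y=0, Z=1) weight 1/20
  (X=1, Y=1, Z=0) weight 1/6
Group by Y:
  weight(Y=0) = 1/8
  weight(Y=1) = 5/12
Total weight = 1/8 + 5/12 = 13/24
P(Y=0 | obs) = 1/8 / 13/24 = 3/13
P(Y=1 | obs) = 5/12 / 13/24 = 10/13

P(Y = 1 | obs) = 10/13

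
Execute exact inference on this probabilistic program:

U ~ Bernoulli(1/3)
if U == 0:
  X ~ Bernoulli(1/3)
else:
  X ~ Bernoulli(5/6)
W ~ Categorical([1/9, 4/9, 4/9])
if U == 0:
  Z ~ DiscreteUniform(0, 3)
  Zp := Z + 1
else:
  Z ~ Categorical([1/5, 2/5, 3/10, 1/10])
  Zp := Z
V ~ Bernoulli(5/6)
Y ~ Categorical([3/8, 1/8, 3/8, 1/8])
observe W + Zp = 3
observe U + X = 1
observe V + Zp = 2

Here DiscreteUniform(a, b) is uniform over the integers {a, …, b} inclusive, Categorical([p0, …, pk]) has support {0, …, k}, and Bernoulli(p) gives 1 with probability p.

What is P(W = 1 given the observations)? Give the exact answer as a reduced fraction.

Enumerate traces; 16 have nonzero weight after conditioning:
  (U=0, X=1, W=1, Z=1, V=0, Y=0) weight 1/648
  (U=0, X=1, W=1, Z=1, V=0, Y=1) weight 1/1944
  (U=0, X=1, W=1, Z=1, V=0, Y=2) weight 1/648
  (U=0, X=1, W=1, Z=1, V=0, Y=3) weight 1/1944
  (U=0, X=1, W=2, Z=0, V=1, Y=0) weight 5/648
  (U=0, X=1, W=2, Z=0, V=1, Y=1) weight 5/1944
  (U=0, X=1, W=2, Z=0, V=1, Y=2) weight 5/648
  (U=0, X=1, W=2, Z=0, V=1, Y=3) weight 5/1944
  … 8 more
Group by W:
  weight(W=1) = 13/2430
  weight(W=2) = 7/243
Total weight = 13/2430 + 7/243 = 83/2430
P(W=1 | obs) = 13/2430 / 83/2430 = 13/83
P(W=2 | obs) = 7/243 / 83/2430 = 70/83

P(W = 1 | obs) = 13/83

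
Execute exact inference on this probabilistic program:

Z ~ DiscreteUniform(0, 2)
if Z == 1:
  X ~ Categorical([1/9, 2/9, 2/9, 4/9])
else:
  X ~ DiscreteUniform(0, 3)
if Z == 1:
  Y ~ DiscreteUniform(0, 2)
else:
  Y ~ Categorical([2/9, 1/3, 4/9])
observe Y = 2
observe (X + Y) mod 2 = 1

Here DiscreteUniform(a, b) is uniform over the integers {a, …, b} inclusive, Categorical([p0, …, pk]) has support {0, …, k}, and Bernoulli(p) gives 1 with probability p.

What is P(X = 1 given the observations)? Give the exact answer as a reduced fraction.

Enumerate traces; 6 have nonzero weight after conditioning:
  (Z=0, X=1, Y=2) weight 1/27
  (Z=0, X=3, Y=2) weight 1/27
  (Z=1, X=1, Y=2) weight 2/81
  (Z=1, X=3, Y=2) weight 4/81
  (Z=2, X=1, Y=2) weight 1/27
  (Z=2, X=3, Y=2) weight 1/27
Group by X:
  weight(X=1) = 8/81
  weight(X=3) = 10/81
Total weight = 8/81 + 10/81 = 2/9
P(X=1 | obs) = 8/81 / 2/9 = 4/9
P(X=3 | obs) = 10/81 / 2/9 = 5/9

P(X = 1 | obs) = 4/9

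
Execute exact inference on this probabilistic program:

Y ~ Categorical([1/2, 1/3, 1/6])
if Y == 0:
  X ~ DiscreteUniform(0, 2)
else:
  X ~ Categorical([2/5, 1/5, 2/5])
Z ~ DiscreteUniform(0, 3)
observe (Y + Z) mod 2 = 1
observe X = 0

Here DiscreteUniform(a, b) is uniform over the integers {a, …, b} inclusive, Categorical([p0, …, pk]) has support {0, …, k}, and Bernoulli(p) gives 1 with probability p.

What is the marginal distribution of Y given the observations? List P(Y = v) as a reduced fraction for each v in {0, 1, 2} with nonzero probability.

Enumerate traces; 6 have nonzero weight after conditioning:
  (Y=0, X=0, Z=1) weight 1/24
  (Y=0, X=0, Z=3) weight 1/24
  (Y=1, X=0, Z=0) weight 1/30
  (Y=1, X=0, Z=2) weight 1/30
  (Y=2, X=0, Z=1) weight 1/60
  (Y=2, X=0, Z=3) weight 1/60
Group by Y:
  weight(Y=0) = 1/12
  weight(Y=1) = 1/15
  weight(Y=2) = 1/30
Total weight = 1/12 + 1/15 + 1/30 = 11/60
P(Y=0 | obs) = 1/12 / 11/60 = 5/11
P(Y=1 | obs) = 1/15 / 11/60 = 4/11
P(Y=2 | obs) = 1/30 / 11/60 = 2/11

P(Y=0) = 5/11, P(Y=1) = 4/11, P(Y=2) = 2/11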